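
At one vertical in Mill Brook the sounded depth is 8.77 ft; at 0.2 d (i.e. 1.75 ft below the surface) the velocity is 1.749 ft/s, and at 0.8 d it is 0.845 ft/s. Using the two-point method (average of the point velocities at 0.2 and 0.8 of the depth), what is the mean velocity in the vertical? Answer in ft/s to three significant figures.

v̄ = (1.749 + 0.845) / 2 = 1.297 ft/s

1.30 ft/s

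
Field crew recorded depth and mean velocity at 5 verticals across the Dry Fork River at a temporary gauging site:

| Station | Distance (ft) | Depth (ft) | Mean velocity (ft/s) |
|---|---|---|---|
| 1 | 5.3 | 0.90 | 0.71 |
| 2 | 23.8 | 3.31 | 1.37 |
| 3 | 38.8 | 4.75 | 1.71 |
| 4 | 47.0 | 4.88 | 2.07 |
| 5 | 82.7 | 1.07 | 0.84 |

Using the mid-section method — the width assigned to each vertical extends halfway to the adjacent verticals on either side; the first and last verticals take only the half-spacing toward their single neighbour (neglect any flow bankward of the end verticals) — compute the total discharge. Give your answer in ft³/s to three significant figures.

w_1 = (23.8 − 5.3)/2 = 9.25 ft; q_1 = 0.71 × 0.90 × 9.25 = 5.911 ft³/s
w_2 = (38.8 − 5.3)/2 = 16.75 ft; q_2 = 1.37 × 3.31 × 16.75 = 75.96 ft³/s
w_3 = (47.0 − 23.8)/2 = 11.6 ft; q_3 = 1.71 × 4.75 × 11.6 = 94.22 ft³/s
w_4 = (82.7 − 38.8)/2 = 21.95 ft; q_4 = 2.07 × 4.88 × 21.95 = 221.7 ft³/s
w_5 = (82.7 − 47.0)/2 = 17.85 ft; q_5 = 0.84 × 1.07 × 17.85 = 16.04 ft³/s
Q = Σ qᵢ = 413.9 ft³/s

414 ft³/s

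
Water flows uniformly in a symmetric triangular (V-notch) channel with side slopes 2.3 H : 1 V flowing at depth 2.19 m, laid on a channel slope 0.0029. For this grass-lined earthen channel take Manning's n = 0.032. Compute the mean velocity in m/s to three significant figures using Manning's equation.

1.69 m/s

A = z·y² = 2.3×2.19² = 11.03 m²
P = 2y√(1+z²) = 2×2.19×√(1+2.3²) = 10.98 m
R = A/P = 11.03/10.98 = 1.004 m
Q = (1/n)·A·R^(2/3)·S^(1/2) = (1/0.032) × 11.03 × 1.004^(2/3) × 0.0029^(1/2) = 18.62 m³/s
V = Q/A = 18.62/11.03 = 1.688 m/s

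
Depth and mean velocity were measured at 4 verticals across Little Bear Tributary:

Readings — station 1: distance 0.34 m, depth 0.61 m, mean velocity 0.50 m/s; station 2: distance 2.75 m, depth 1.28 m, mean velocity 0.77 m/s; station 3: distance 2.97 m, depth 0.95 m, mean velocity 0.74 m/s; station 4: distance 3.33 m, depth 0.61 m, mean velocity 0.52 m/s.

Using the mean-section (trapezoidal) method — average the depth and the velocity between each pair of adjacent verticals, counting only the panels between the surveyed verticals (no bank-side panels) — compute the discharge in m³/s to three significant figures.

Panel 1-2: Δb = 2.41 m, d̄ = (0.61+1.28)/2 = 0.945, v̄ = (0.50+0.77)/2 = 0.635 → q = 2.41×0.945×0.635 = 1.446 m³/s
Panel 2-3: Δb = 0.22 m, d̄ = (1.28+0.95)/2 = 1.115, v̄ = (0.77+0.74)/2 = 0.755 → q = 0.22×1.115×0.755 = 0.1852 m³/s
Panel 3-4: Δb = 0.36 m, d̄ = (0.95+0.61)/2 = 0.78, v̄ = (0.74+0.52)/2 = 0.63 → q = 0.36×0.78×0.63 = 0.1769 m³/s
Q = Σ q = 1.808 m³/s

1.81 m³/s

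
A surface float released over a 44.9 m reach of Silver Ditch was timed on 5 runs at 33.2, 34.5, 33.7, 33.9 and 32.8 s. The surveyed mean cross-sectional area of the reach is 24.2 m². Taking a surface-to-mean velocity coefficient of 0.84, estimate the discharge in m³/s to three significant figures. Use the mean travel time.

t̄ = (33.2 + 34.5 + 33.7 + 33.9 + 32.8) / 5 = 33.62 s
v_surface = L / t̄ = 44.9 / 33.62 = 1.336 m/s
v_mean = 0.84 × 1.336 = 1.122 m/s
Q = A × v_mean = 24.2 × 1.122 = 27.15 m³/s

27.1 m³/s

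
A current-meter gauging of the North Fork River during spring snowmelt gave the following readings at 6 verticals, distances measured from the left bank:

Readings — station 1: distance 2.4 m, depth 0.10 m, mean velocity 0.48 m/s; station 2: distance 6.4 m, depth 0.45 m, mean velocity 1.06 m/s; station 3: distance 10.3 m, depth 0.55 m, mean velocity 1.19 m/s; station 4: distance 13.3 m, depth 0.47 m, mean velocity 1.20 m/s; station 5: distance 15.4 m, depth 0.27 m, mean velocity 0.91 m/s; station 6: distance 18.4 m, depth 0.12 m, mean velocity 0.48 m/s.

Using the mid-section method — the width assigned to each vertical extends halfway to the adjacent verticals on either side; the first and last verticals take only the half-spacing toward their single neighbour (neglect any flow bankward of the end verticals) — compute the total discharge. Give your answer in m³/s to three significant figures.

6.39 m³/s

w_1 = (6.4 − 2.4)/2 = 2 m; q_1 = 0.48 × 0.10 × 2 = 0.09600 m³/s
w_2 = (10.3 − 2.4)/2 = 3.95 m; q_2 = 1.06 × 0.45 × 3.95 = 1.884 m³/s
w_3 = (13.3 − 6.4)/2 = 3.45 m; q_3 = 1.19 × 0.55 × 3.45 = 2.258 m³/s
w_4 = (15.4 − 10.3)/2 = 2.55 m; q_4 = 1.20 × 0.47 × 2.55 = 1.438 m³/s
w_5 = (18.4 − 13.3)/2 = 2.55 m; q_5 = 0.91 × 0.27 × 2.55 = 0.6265 m³/s
w_6 = (18.4 − 15.4)/2 = 1.5 m; q_6 = 0.48 × 0.12 × 1.5 = 0.08640 m³/s
Q = Σ qᵢ = 6.389 m³/s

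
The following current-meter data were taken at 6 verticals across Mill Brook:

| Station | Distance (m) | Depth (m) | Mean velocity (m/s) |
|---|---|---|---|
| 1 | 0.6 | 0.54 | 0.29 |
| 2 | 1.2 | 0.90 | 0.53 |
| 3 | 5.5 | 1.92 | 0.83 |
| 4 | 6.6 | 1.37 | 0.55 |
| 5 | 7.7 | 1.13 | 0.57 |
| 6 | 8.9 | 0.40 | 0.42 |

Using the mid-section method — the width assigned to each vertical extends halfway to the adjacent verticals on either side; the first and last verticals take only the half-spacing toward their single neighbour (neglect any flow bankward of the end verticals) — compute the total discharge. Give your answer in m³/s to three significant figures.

7.19 m³/s

w_1 = (1.2 − 0.6)/2 = 0.3 m; q_1 = 0.29 × 0.54 × 0.3 = 0.04698 m³/s
w_2 = (5.5 − 0.6)/2 = 2.45 m; q_2 = 0.53 × 0.90 × 2.45 = 1.169 m³/s
w_3 = (6.6 − 1.2)/2 = 2.7 m; q_3 = 0.83 × 1.92 × 2.7 = 4.303 m³/s
w_4 = (7.7 − 5.5)/2 = 1.1 m; q_4 = 0.55 × 1.37 × 1.1 = 0.8289 m³/s
w_5 = (8.9 − 6.6)/2 = 1.15 m; q_5 = 0.57 × 1.13 × 1.15 = 0.7407 m³/s
w_6 = (8.9 − 7.7)/2 = 0.6 m; q_6 = 0.42 × 0.40 × 0.6 = 0.1008 m³/s
Q = Σ qᵢ = 7.189 m³/s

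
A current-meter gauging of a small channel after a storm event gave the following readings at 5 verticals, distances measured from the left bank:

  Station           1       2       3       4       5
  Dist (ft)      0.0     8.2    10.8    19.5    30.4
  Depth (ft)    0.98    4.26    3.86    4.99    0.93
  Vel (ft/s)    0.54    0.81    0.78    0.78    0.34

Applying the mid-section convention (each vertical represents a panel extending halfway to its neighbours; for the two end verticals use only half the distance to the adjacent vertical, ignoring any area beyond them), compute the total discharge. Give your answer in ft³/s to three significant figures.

77.7 ft³/s

w_1 = (8.2 − 0.0)/2 = 4.1 ft; q_1 = 0.54 × 0.98 × 4.1 = 2.170 ft³/s
w_2 = (10.8 − 0.0)/2 = 5.4 ft; q_2 = 0.81 × 4.26 × 5.4 = 18.63 ft³/s
w_3 = (19.5 − 8.2)/2 = 5.65 ft; q_3 = 0.78 × 3.86 × 5.65 = 17.01 ft³/s
w_4 = (30.4 − 10.8)/2 = 9.8 ft; q_4 = 0.78 × 4.99 × 9.8 = 38.14 ft³/s
w_5 = (30.4 − 19.5)/2 = 5.45 ft; q_5 = 0.34 × 0.93 × 5.45 = 1.723 ft³/s
Q = Σ qᵢ = 77.68 ft³/s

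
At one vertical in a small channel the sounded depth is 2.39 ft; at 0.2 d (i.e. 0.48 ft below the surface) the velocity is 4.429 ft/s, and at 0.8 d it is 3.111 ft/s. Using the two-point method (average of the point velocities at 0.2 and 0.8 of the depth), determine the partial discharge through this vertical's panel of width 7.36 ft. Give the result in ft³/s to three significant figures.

v̄ = (4.429 + 3.111) / 2 = 3.770 ft/s
q = v̄ × d × w = 3.770 × 2.39 × 7.36 = 66.32 ft³/s

66.3 ft³/s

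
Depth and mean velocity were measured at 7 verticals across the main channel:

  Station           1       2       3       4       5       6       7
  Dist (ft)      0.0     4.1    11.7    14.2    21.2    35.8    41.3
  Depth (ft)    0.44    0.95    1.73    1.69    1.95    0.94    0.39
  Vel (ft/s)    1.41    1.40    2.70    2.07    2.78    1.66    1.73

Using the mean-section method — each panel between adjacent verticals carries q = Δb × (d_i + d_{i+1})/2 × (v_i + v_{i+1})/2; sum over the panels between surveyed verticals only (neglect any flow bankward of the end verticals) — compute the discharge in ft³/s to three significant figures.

Panel 1-2: Δb = 4.1 ft, d̄ = (0.44+0.95)/2 = 0.695, v̄ = (1.41+1.40)/2 = 1.405 → q = 4.1×0.695×1.405 = 4.004 ft³/s
Panel 2-3: Δb = 7.6 ft, d̄ = (0.95+1.73)/2 = 1.34, v̄ = (1.40+2.70)/2 = 2.05 → q = 7.6×1.34×2.05 = 20.88 ft³/s
Panel 3-4: Δb = 2.5 ft, d̄ = (1.73+1.69)/2 = 1.71, v̄ = (2.70+2.07)/2 = 2.385 → q = 2.5×1.71×2.385 = 10.20 ft³/s
Panel 4-5: Δb = 7 ft, d̄ = (1.69+1.95)/2 = 1.82, v̄ = (2.07+2.78)/2 = 2.425 → q = 7×1.82×2.425 = 30.89 ft³/s
Panel 5-6: Δb = 14.6 ft, d̄ = (1.95+0.94)/2 = 1.445, v̄ = (2.78+1.66)/2 = 2.22 → q = 14.6×1.445×2.22 = 46.84 ft³/s
Panel 6-7: Δb = 5.5 ft, d̄ = (0.94+0.39)/2 = 0.665, v̄ = (1.66+1.73)/2 = 1.695 → q = 5.5×0.665×1.695 = 6.199 ft³/s
Q = Σ q = 119.0 ft³/s

119 ft³/s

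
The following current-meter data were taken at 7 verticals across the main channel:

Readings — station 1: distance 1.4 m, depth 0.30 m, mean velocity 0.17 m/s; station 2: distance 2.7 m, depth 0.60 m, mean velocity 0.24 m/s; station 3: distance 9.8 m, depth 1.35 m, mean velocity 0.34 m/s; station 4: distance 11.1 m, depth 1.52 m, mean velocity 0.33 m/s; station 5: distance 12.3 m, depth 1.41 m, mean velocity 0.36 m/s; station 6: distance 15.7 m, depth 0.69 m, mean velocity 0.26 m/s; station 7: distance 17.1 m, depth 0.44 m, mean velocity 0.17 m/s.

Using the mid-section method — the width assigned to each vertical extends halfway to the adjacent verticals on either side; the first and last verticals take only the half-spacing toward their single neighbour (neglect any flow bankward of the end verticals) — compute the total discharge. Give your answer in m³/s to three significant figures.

4.84 m³/s

w_1 = (2.7 − 1.4)/2 = 0.65 m; q_1 = 0.17 × 0.30 × 0.65 = 0.03315 m³/s
w_2 = (9.8 − 1.4)/2 = 4.2 m; q_2 = 0.24 × 0.60 × 4.2 = 0.6048 m³/s
w_3 = (11.1 − 2.7)/2 = 4.2 m; q_3 = 0.34 × 1.35 × 4.2 = 1.928 m³/s
w_4 = (12.3 − 9.8)/2 = 1.25 m; q_4 = 0.33 × 1.52 × 1.25 = 0.6270 m³/s
w_5 = (15.7 − 11.1)/2 = 2.3 m; q_5 = 0.36 × 1.41 × 2.3 = 1.167 m³/s
w_6 = (17.1 − 12.3)/2 = 2.4 m; q_6 = 0.26 × 0.69 × 2.4 = 0.4306 m³/s
w_7 = (17.1 − 15.7)/2 = 0.7 m; q_7 = 0.17 × 0.44 × 0.7 = 0.05236 m³/s
Q = Σ qᵢ = 4.843 m³/s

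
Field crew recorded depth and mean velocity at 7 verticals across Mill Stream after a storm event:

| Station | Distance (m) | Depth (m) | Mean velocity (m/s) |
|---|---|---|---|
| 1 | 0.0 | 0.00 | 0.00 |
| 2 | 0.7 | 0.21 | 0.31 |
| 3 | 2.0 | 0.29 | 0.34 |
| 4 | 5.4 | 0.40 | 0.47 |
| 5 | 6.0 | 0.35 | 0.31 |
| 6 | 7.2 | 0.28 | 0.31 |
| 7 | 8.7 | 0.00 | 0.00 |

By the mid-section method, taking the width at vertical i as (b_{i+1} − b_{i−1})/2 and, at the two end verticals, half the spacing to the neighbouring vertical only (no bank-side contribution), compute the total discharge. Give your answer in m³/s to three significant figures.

w_2 = (2.0 − 0.0)/2 = 1 m; q_2 = 0.31 × 0.21 × 1 = 0.06510 m³/s
w_3 = (5.4 − 0.7)/2 = 2.35 m; q_3 = 0.34 × 0.29 × 2.35 = 0.2317 m³/s
w_4 = (6.0 − 2.0)/2 = 2 m; q_4 = 0.47 × 0.40 × 2 = 0.3760 m³/s
w_5 = (7.2 − 5.4)/2 = 0.9 m; q_5 = 0.31 × 0.35 × 0.9 = 0.09765 m³/s
w_6 = (8.7 − 6.0)/2 = 1.35 m; q_6 = 0.31 × 0.28 × 1.35 = 0.1172 m³/s
Stations 1, 7 contribute zero (depth or velocity is 0).
Q = Σ qᵢ = 0.8876 m³/s

0.888 m³/s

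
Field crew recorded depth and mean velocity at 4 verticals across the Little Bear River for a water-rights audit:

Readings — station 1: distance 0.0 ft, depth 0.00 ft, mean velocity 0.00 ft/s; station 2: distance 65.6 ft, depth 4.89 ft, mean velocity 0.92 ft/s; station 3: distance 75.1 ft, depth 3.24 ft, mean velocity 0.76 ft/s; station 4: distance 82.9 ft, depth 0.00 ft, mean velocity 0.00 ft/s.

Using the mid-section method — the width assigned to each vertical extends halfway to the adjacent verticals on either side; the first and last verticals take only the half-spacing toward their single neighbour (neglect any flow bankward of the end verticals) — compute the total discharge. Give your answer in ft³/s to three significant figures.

w_2 = (75.1 − 0.0)/2 = 37.55 ft; q_2 = 0.92 × 4.89 × 37.55 = 168.9 ft³/s
w_3 = (82.9 − 65.6)/2 = 8.65 ft; q_3 = 0.76 × 3.24 × 8.65 = 21.30 ft³/s
Stations 1, 4 contribute zero (depth or velocity is 0).
Q = Σ qᵢ = 190.2 ft³/s

190 ft³/s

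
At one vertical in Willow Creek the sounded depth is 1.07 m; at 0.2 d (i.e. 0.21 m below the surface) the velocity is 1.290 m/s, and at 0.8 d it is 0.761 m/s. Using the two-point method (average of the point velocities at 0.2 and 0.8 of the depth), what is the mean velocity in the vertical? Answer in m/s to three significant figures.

1.03 m/s

v̄ = (1.290 + 0.761) / 2 = 1.026 m/s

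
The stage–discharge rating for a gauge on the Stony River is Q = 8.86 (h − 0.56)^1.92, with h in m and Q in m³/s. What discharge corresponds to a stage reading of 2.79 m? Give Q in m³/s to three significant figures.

41.3 m³/s

Q = 8.86 × (2.79 − 0.56)^1.92 = 8.86 × 2.23^1.92 = 41.32 m³/s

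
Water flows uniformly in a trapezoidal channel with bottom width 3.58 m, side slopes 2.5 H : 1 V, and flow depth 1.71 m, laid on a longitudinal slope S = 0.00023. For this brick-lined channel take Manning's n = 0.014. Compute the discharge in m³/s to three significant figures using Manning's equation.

A = (b + z·y)·y = (3.58 + 2.5×1.71)×1.71 = 13.43 m²
P = b + 2y√(1+z²) = 3.58 + 2×1.71×√(1+2.5²) = 12.79 m
R = A/P = 13.43/12.79 = 1.050 m
Q = (1/n)·A·R^(2/3)·S^(1/2) = (1/0.014) × 13.43 × 1.050^(2/3) × 0.00023^(1/2) = 15.03 m³/s

15.0 m³/s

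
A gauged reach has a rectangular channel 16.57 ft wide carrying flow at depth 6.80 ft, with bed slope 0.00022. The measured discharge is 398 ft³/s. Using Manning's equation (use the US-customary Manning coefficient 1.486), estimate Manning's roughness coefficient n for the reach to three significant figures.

A = b·y = 16.57 × 6.80 = 112.7 ft²
P = b + 2y = 16.57 + 2×6.80 = 30.17 ft
R = A/P = 112.7/30.17 = 3.735 ft
n = (1.486/Q)·A·R^(2/3)·S^(1/2) = (1.486/398) × 112.7 × 2.407 × 0.01483 = 0.01502

0.0150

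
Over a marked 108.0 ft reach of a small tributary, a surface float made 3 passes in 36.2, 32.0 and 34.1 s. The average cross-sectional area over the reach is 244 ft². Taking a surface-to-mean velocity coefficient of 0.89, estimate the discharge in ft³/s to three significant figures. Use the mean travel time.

t̄ = (36.2 + 32.0 + 34.1) / 3 = 34.1 s
v_surface = L / t̄ = 108.0 / 34.1 = 3.167 ft/s
v_mean = 0.89 × 3.167 = 2.819 ft/s
Q = A × v_mean = 244 × 2.819 = 687.8 ft³/s

688 ft³/s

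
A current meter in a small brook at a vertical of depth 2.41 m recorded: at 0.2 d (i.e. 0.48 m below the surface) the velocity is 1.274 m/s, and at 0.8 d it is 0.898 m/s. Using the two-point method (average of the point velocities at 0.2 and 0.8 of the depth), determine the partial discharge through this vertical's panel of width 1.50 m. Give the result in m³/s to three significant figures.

v̄ = (1.274 + 0.898) / 2 = 1.086 m/s
q = v̄ × d × w = 1.086 × 2.41 × 1.50 = 3.926 m³/s

3.93 m³/s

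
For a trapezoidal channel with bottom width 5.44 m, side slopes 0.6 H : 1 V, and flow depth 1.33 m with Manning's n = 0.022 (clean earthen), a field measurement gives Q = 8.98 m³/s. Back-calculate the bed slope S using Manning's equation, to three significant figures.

0.000590

A = (b + z·y)·y = (5.44 + 0.6×1.33)×1.33 = 8.297 m²
P = b + 2y√(1+z²) = 5.44 + 2×1.33×√(1+0.6²) = 8.542 m
R = A/P = 8.297/8.542 = 0.9713 m
S = (Q·n / (1·A·R^(2/3)))² = (8.98×0.022 / (1×8.297×0.9807))² = 0.0005895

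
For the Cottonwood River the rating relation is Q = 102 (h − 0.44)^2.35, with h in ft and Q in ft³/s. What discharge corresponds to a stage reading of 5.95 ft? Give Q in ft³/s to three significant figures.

5630 ft³/s

Q = 102 × (5.95 − 0.44)^2.35 = 102 × 5.51^2.35 = 5627 ft³/s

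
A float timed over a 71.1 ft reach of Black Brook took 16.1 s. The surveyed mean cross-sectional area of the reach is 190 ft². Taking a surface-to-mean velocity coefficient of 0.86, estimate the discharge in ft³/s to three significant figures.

v_surface = L / t̄ = 71.1 / 16.1 = 4.416 ft/s
v_mean = 0.86 × 4.416 = 3.798 ft/s
Q = A × v_mean = 190 × 3.798 = 721.6 ft³/s

722 ft³/s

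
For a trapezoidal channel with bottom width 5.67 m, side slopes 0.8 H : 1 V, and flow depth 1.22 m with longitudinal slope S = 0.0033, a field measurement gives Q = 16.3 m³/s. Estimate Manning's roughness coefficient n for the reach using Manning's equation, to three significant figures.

0.0271

A = (b + z·y)·y = (5.67 + 0.8×1.22)×1.22 = 8.108 m²
P = b + 2y√(1+z²) = 5.67 + 2×1.22×√(1+0.8²) = 8.795 m
R = A/P = 8.108/8.795 = 0.9219 m
n = (1/Q)·A·R^(2/3)·S^(1/2) = (1/16.3) × 8.108 × 0.9473 × 0.05745 = 0.02707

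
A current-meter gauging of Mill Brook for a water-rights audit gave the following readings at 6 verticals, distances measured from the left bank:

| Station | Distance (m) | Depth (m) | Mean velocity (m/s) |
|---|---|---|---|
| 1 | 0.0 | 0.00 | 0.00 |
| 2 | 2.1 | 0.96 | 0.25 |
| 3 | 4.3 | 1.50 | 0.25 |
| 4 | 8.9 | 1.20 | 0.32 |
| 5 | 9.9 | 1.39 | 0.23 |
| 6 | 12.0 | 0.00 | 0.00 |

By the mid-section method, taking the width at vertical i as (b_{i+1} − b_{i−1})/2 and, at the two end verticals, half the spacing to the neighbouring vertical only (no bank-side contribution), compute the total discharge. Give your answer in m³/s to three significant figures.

3.36 m³/s

w_2 = (4.3 − 0.0)/2 = 2.15 m; q_2 = 0.25 × 0.96 × 2.15 = 0.5160 m³/s
w_3 = (8.9 − 2.1)/2 = 3.4 m; q_3 = 0.25 × 1.50 × 3.4 = 1.275 m³/s
w_4 = (9.9 − 4.3)/2 = 2.8 m; q_4 = 0.32 × 1.20 × 2.8 = 1.075 m³/s
w_5 = (12.0 − 8.9)/2 = 1.55 m; q_5 = 0.23 × 1.39 × 1.55 = 0.4955 m³/s
Stations 1, 6 contribute zero (depth or velocity is 0).
Q = Σ qᵢ = 3.362 m³/s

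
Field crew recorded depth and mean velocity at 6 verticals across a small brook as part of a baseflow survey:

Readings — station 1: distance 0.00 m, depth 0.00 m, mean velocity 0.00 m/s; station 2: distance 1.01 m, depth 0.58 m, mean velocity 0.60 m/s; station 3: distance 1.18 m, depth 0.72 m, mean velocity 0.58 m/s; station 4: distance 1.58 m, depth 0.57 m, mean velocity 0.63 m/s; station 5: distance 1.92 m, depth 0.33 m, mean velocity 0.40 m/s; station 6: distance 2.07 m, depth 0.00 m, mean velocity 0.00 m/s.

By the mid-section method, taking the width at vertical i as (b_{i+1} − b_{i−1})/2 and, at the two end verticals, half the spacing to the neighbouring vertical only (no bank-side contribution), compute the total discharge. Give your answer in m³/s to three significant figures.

w_2 = (1.18 − 0.00)/2 = 0.59 m; q_2 = 0.60 × 0.58 × 0.59 = 0.2053 m³/s
w_3 = (1.58 − 1.01)/2 = 0.285 m; q_3 = 0.58 × 0.72 × 0.285 = 0.1190 m³/s
w_4 = (1.92 − 1.18)/2 = 0.37 m; q_4 = 0.63 × 0.57 × 0.37 = 0.1329 m³/s
w_5 = (2.07 − 1.58)/2 = 0.245 m; q_5 = 0.40 × 0.33 × 0.245 = 0.03234 m³/s
Stations 1, 6 contribute zero (depth or velocity is 0).
Q = Σ qᵢ = 0.4895 m³/s

0.490 m³/s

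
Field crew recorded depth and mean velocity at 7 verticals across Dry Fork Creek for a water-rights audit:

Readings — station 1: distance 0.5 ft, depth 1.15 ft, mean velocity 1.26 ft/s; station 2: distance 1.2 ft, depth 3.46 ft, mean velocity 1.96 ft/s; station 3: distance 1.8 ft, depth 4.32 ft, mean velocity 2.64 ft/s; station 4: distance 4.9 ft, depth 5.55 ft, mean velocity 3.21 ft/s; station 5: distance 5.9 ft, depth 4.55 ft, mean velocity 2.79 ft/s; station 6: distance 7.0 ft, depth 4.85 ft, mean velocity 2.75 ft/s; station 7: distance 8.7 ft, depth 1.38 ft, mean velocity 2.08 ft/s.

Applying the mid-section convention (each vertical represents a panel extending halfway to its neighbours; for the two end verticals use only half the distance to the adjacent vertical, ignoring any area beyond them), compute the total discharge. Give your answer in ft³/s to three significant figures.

97.0 ft³/s

w_1 = (1.2 − 0.5)/2 = 0.35 ft; q_1 = 1.26 × 1.15 × 0.35 = 0.5072 ft³/s
w_2 = (1.8 − 0.5)/2 = 0.65 ft; q_2 = 1.96 × 3.46 × 0.65 = 4.408 ft³/s
w_3 = (4.9 − 1.2)/2 = 1.85 ft; q_3 = 2.64 × 4.32 × 1.85 = 21.10 ft³/s
w_4 = (5.9 − 1.8)/2 = 2.05 ft; q_4 = 3.21 × 5.55 × 2.05 = 36.52 ft³/s
w_5 = (7.0 − 4.9)/2 = 1.05 ft; q_5 = 2.79 × 4.55 × 1.05 = 13.33 ft³/s
w_6 = (8.7 − 5.9)/2 = 1.4 ft; q_6 = 2.75 × 4.85 × 1.4 = 18.67 ft³/s
w_7 = (8.7 − 7.0)/2 = 0.85 ft; q_7 = 2.08 × 1.38 × 0.85 = 2.440 ft³/s
Q = Σ qᵢ = 96.98 ft³/s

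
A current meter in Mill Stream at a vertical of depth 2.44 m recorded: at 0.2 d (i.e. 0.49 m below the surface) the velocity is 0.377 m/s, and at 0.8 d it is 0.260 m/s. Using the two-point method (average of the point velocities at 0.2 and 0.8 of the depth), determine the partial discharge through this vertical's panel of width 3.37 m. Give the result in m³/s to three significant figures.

v̄ = (0.377 + 0.260) / 2 = 0.3185 m/s
q = v̄ × d × w = 0.3185 × 2.44 × 3.37 = 2.619 m³/s

2.62 m³/s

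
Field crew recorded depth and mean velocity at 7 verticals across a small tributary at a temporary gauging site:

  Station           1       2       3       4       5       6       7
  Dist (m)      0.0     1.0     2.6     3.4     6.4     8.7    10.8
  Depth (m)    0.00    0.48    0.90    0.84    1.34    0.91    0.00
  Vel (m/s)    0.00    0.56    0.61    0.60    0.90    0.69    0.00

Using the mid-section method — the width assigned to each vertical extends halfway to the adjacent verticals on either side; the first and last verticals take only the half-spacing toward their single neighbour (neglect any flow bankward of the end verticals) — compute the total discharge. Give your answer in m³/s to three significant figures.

6.54 m³/s

w_2 = (2.6 − 0.0)/2 = 1.3 m; q_2 = 0.56 × 0.48 × 1.3 = 0.3494 m³/s
w_3 = (3.4 − 1.0)/2 = 1.2 m; q_3 = 0.61 × 0.90 × 1.2 = 0.6588 m³/s
w_4 = (6.4 − 2.6)/2 = 1.9 m; q_4 = 0.60 × 0.84 × 1.9 = 0.9576 m³/s
w_5 = (8.7 − 3.4)/2 = 2.65 m; q_5 = 0.90 × 1.34 × 2.65 = 3.196 m³/s
w_6 = (10.8 − 6.4)/2 = 2.2 m; q_6 = 0.69 × 0.91 × 2.2 = 1.381 m³/s
Stations 1, 7 contribute zero (depth or velocity is 0).
Q = Σ qᵢ = 6.543 m³/s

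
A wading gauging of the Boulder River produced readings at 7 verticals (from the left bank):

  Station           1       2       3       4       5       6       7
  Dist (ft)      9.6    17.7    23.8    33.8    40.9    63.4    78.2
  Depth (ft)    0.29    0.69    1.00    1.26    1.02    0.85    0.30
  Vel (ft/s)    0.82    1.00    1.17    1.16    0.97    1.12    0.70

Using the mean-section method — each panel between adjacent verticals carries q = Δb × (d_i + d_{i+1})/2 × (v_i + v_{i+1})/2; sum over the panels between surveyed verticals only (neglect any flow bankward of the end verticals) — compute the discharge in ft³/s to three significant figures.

60.7 ft³/s

Panel 1-2: Δb = 8.1 ft, d̄ = (0.29+0.69)/2 = 0.49, v̄ = (0.82+1.00)/2 = 0.91 → q = 8.1×0.49×0.91 = 3.612 ft³/s
Panel 2-3: Δb = 6.1 ft, d̄ = (0.69+1.00)/2 = 0.845, v̄ = (1.00+1.17)/2 = 1.085 → q = 6.1×0.845×1.085 = 5.593 ft³/s
Panel 3-4: Δb = 10 ft, d̄ = (1.00+1.26)/2 = 1.13, v̄ = (1.17+1.16)/2 = 1.165 → q = 10×1.13×1.165 = 13.16 ft³/s
Panel 4-5: Δb = 7.1 ft, d̄ = (1.26+1.02)/2 = 1.14, v̄ = (1.16+0.97)/2 = 1.065 → q = 7.1×1.14×1.065 = 8.620 ft³/s
Panel 5-6: Δb = 22.5 ft, d̄ = (1.02+0.85)/2 = 0.935, v̄ = (0.97+1.12)/2 = 1.045 → q = 22.5×0.935×1.045 = 21.98 ft³/s
Panel 6-7: Δb = 14.8 ft, d̄ = (0.85+0.30)/2 = 0.575, v̄ = (1.12+0.70)/2 = 0.91 → q = 14.8×0.575×0.91 = 7.744 ft³/s
Q = Σ q = 60.72 ft³/s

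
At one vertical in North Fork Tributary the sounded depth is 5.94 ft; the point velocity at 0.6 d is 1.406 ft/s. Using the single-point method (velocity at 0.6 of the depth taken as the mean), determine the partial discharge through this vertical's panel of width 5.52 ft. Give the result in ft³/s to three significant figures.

46.1 ft³/s

v̄ = v₀.₆ = 1.406 ft/s
q = v̄ × d × w = 1.406 × 5.94 × 5.52 = 46.10 ft³/s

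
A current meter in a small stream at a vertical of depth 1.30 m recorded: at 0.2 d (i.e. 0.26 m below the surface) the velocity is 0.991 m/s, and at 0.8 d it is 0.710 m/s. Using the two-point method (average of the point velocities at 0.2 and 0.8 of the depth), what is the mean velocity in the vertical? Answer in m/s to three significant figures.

0.851 m/s

v̄ = (0.991 + 0.710) / 2 = 0.8505 m/s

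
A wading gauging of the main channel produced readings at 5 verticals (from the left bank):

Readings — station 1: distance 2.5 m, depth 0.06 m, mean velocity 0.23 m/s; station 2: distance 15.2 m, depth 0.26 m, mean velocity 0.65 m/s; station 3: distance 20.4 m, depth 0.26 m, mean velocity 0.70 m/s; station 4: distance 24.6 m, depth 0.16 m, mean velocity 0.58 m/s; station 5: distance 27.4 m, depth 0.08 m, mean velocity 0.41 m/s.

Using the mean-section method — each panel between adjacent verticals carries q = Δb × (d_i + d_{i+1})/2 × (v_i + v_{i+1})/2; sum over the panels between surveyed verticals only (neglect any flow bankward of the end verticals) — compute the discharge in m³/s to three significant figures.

Panel 1-2: Δb = 12.7 m, d̄ = (0.06+0.26)/2 = 0.16, v̄ = (0.23+0.65)/2 = 0.44 → q = 12.7×0.16×0.44 = 0.8941 m³/s
Panel 2-3: Δb = 5.2 m, d̄ = (0.26+0.26)/2 = 0.26, v̄ = (0.65+0.70)/2 = 0.675 → q = 5.2×0.26×0.675 = 0.9126 m³/s
Panel 3-4: Δb = 4.2 m, d̄ = (0.26+0.16)/2 = 0.21, v̄ = (0.70+0.58)/2 = 0.64 → q = 4.2×0.21×0.64 = 0.5645 m³/s
Panel 4-5: Δb = 2.8 m, d̄ = (0.16+0.08)/2 = 0.12, v̄ = (0.58+0.41)/2 = 0.495 → q = 2.8×0.12×0.495 = 0.1663 m³/s
Q = Σ q = 2.537 m³/s

2.54 m³/s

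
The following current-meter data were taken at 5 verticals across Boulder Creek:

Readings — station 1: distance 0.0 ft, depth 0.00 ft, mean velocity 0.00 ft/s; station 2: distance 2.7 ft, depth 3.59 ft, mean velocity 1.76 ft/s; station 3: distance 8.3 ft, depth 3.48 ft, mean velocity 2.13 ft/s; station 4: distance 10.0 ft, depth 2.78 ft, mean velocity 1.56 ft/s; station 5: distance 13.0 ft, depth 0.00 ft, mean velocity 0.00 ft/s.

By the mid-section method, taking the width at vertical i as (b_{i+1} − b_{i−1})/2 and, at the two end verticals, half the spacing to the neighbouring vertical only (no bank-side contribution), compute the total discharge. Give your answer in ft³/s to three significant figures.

w_2 = (8.3 − 0.0)/2 = 4.15 ft; q_2 = 1.76 × 3.59 × 4.15 = 26.22 ft³/s
w_3 = (10.0 − 2.7)/2 = 3.65 ft; q_3 = 2.13 × 3.48 × 3.65 = 27.06 ft³/s
w_4 = (13.0 − 8.3)/2 = 2.35 ft; q_4 = 1.56 × 2.78 × 2.35 = 10.19 ft³/s
Stations 1, 5 contribute zero (depth or velocity is 0).
Q = Σ qᵢ = 63.47 ft³/s

63.5 ft³/s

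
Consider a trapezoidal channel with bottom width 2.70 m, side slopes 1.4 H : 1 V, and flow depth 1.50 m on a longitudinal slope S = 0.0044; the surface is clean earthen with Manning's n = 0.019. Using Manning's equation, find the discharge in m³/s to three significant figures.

23.7 m³/s

A = (b + z·y)·y = (2.70 + 1.4×1.50)×1.50 = 7.200 m²
P = b + 2y√(1+z²) = 2.70 + 2×1.50×√(1+1.4²) = 7.861 m
R = A/P = 7.200/7.861 = 0.9159 m
Q = (1/n)·A·R^(2/3)·S^(1/2) = (1/0.019) × 7.200 × 0.9159^(2/3) × 0.0044^(1/2) = 23.71 m³/s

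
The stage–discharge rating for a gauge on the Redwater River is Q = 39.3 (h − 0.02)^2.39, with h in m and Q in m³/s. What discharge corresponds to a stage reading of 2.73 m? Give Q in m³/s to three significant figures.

426 m³/s

Q = 39.3 × (2.73 − 0.02)^2.39 = 39.3 × 2.71^2.39 = 425.8 m³/s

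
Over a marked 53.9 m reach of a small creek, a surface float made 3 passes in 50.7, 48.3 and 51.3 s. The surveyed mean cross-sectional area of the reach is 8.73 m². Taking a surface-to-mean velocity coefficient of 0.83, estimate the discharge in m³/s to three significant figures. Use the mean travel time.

t̄ = (50.7 + 48.3 + 51.3) / 3 = 50.1 s
v_surface = L / t̄ = 53.9 / 50.1 = 1.076 m/s
v_mean = 0.83 × 1.076 = 0.8930 m/s
Q = A × v_mean = 8.73 × 0.8930 = 7.795 m³/s

7.80 m³/s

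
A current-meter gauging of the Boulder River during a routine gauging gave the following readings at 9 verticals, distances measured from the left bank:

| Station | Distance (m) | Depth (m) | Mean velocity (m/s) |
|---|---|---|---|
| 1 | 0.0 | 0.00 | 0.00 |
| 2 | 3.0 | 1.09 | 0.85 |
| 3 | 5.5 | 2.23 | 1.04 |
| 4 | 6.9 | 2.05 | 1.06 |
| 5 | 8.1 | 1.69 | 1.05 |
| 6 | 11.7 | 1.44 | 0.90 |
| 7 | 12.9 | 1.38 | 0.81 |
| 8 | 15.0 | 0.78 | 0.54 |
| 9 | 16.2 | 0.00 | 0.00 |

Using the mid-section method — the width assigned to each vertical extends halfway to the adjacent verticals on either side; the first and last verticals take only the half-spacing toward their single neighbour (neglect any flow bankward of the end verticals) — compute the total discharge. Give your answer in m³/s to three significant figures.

w_2 = (5.5 − 0.0)/2 = 2.75 m; q_2 = 0.85 × 1.09 × 2.75 = 2.548 m³/s
w_3 = (6.9 − 3.0)/2 = 1.95 m; q_3 = 1.04 × 2.23 × 1.95 = 4.522 m³/s
w_4 = (8.1 − 5.5)/2 = 1.3 m; q_4 = 1.06 × 2.05 × 1.3 = 2.825 m³/s
w_5 = (11.7 − 6.9)/2 = 2.4 m; q_5 = 1.05 × 1.69 × 2.4 = 4.259 m³/s
w_6 = (12.9 − 8.1)/2 = 2.4 m; q_6 = 0.90 × 1.44 × 2.4 = 3.110 m³/s
w_7 = (15.0 − 11.7)/2 = 1.65 m; q_7 = 0.81 × 1.38 × 1.65 = 1.844 m³/s
w_8 = (16.2 − 12.9)/2 = 1.65 m; q_8 = 0.54 × 0.78 × 1.65 = 0.6950 m³/s
Stations 1, 9 contribute zero (depth or velocity is 0).
Q = Σ qᵢ = 19.80 m³/s

19.8 m³/s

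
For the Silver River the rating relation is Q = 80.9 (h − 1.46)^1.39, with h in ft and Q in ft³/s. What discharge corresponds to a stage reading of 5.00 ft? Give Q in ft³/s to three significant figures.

Q = 80.9 × (5.00 − 1.46)^1.39 = 80.9 × 3.54^1.39 = 468.9 ft³/s

469 ft³/s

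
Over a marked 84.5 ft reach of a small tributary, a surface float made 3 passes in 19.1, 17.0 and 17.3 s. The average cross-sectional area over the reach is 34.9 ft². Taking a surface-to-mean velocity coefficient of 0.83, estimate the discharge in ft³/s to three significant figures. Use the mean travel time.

t̄ = (19.1 + 17.0 + 17.3) / 3 = 17.8 s
v_surface = L / t̄ = 84.5 / 17.8 = 4.747 ft/s
v_mean = 0.83 × 4.747 = 3.940 ft/s
Q = A × v_mean = 34.9 × 3.940 = 137.5 ft³/s

138 ft³/s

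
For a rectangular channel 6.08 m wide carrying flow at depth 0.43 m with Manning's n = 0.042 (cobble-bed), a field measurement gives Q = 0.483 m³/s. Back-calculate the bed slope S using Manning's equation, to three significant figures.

A = b·y = 6.08 × 0.43 = 2.614 m²
P = b + 2y = 6.08 + 2×0.43 = 6.940 m
R = A/P = 2.614/6.940 = 0.3767 m
S = (Q·n / (1·A·R^(2/3)))² = (0.483×0.042 / (1×2.614×0.5216))² = 0.0002213

0.000221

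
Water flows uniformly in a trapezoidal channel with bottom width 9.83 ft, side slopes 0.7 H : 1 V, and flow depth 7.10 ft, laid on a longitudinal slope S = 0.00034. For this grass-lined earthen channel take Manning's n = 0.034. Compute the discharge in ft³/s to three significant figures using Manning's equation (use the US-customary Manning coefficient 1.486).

209 ft³/s

A = (b + z·y)·y = (9.83 + 0.7×7.10)×7.10 = 105.1 ft²
P = b + 2y√(1+z²) = 9.83 + 2×7.10×√(1+0.7²) = 27.16 ft
R = A/P = 105.1/27.16 = 3.868 ft
Q = (1.486/n)·A·R^(2/3)·S^(1/2) = (1.486/0.034) × 105.1 × 3.868^(2/3) × 0.00034^(1/2) = 208.7 ft³/s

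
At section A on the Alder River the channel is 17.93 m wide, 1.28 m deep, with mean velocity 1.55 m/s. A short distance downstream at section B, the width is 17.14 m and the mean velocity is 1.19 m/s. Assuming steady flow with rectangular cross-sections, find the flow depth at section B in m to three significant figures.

Q = A₁V₁ = (17.93×1.28) × 1.55 = 35.57 m³/s
d₂ = Q/(b₂ V₂) = 35.57/(17.14×1.19) = 1.744 m

1.74 m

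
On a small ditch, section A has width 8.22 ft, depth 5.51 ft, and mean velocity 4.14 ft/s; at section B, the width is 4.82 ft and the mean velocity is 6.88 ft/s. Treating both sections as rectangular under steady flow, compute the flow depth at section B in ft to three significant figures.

5.65 ft

Q = A₁V₁ = (8.22×5.51) × 4.14 = 187.5 ft³/s
d₂ = Q/(b₂ V₂) = 187.5/(4.82×6.88) = 5.654 ft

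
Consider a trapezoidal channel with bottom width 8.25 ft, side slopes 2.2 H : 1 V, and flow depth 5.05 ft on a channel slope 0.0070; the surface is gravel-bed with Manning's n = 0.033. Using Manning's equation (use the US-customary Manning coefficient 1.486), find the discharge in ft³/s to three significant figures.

A = (b + z·y)·y = (8.25 + 2.2×5.05)×5.05 = 97.77 ft²
P = b + 2y√(1+z²) = 8.25 + 2×5.05×√(1+2.2²) = 32.66 ft
R = A/P = 97.77/32.66 = 2.994 ft
Q = (1.486/n)·A·R^(2/3)·S^(1/2) = (1.486/0.033) × 97.77 × 2.994^(2/3) × 0.0070^(1/2) = 765.1 ft³/s

765 ft³/s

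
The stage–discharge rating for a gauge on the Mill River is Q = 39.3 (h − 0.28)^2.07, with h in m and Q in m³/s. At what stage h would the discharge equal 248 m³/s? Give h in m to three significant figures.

2.72 m

h − h₀ = (Q/C)^(1/b) = (248/39.3)^(1/2.07) = 2.435 m
h = 0.28 + 2.435 = 2.715 m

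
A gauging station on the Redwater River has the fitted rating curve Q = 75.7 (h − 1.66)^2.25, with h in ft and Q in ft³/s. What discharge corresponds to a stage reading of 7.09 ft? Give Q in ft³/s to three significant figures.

Q = 75.7 × (7.09 − 1.66)^2.25 = 75.7 × 5.43^2.25 = 3407 ft³/s

3410 ft³/s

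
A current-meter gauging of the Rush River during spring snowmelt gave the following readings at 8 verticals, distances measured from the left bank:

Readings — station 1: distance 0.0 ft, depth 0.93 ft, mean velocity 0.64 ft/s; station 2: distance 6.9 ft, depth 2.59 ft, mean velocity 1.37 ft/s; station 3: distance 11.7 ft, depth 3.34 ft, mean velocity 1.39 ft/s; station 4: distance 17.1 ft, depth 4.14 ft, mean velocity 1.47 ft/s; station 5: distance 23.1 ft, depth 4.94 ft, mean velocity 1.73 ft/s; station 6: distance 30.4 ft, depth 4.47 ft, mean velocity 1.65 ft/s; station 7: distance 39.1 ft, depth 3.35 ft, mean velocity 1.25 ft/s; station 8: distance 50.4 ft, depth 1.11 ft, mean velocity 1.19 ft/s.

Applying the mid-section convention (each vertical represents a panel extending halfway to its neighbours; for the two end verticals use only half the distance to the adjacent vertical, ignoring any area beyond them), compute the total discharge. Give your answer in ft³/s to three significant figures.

w_1 = (6.9 − 0.0)/2 = 3.45 ft; q_1 = 0.64 × 0.93 × 3.45 = 2.053 ft³/s
w_2 = (11.7 − 0.0)/2 = 5.85 ft; q_2 = 1.37 × 2.59 × 5.85 = 20.76 ft³/s
w_3 = (17.1 − 6.9)/2 = 5.1 ft; q_3 = 1.39 × 3.34 × 5.1 = 23.68 ft³/s
w_4 = (23.1 − 11.7)/2 = 5.7 ft; q_4 = 1.47 × 4.14 × 5.7 = 34.69 ft³/s
w_5 = (30.4 − 17.1)/2 = 6.65 ft; q_5 = 1.73 × 4.94 × 6.65 = 56.83 ft³/s
w_6 = (39.1 − 23.1)/2 = 8 ft; q_6 = 1.65 × 4.47 × 8 = 59.00 ft³/s
w_7 = (50.4 − 30.4)/2 = 10 ft; q_7 = 1.25 × 3.35 × 10 = 41.88 ft³/s
w_8 = (50.4 − 39.1)/2 = 5.65 ft; q_8 = 1.19 × 1.11 × 5.65 = 7.463 ft³/s
Q = Σ qᵢ = 246.4 ft³/s

246 ft³/s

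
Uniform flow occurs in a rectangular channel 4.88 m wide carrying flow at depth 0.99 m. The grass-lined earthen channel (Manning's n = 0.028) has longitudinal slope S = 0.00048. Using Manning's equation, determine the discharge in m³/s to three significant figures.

A = b·y = 4.88 × 0.99 = 4.831 m²
P = b + 2y = 4.88 + 2×0.99 = 6.860 m
R = A/P = 4.831/6.860 = 0.7043 m
Q = (1/n)·A·R^(2/3)·S^(1/2) = (1/0.028) × 4.831 × 0.7043^(2/3) × 0.00048^(1/2) = 2.992 m³/s

2.99 m³/s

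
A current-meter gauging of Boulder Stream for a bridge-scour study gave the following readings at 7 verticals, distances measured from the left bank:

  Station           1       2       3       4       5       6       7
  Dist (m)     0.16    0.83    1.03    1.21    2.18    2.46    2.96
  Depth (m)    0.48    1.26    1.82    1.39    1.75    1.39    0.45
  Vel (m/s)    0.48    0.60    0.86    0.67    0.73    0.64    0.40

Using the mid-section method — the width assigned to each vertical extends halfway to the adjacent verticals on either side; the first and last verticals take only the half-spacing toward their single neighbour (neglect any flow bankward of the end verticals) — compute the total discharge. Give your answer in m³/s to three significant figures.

2.43 m³/s

w_1 = (0.83 − 0.16)/2 = 0.335 m; q_1 = 0.48 × 0.48 × 0.335 = 0.07718 m³/s
w_2 = (1.03 − 0.16)/2 = 0.435 m; q_2 = 0.60 × 1.26 × 0.435 = 0.3289 m³/s
w_3 = (1.21 − 0.83)/2 = 0.19 m; q_3 = 0.86 × 1.82 × 0.19 = 0.2974 m³/s
w_4 = (2.18 − 1.03)/2 = 0.575 m; q_4 = 0.67 × 1.39 × 0.575 = 0.5355 m³/s
w_5 = (2.46 − 1.21)/2 = 0.625 m; q_5 = 0.73 × 1.75 × 0.625 = 0.7984 m³/s
w_6 = (2.96 − 2.18)/2 = 0.39 m; q_6 = 0.64 × 1.39 × 0.39 = 0.3469 m³/s
w_7 = (2.96 − 2.46)/2 = 0.25 m; q_7 = 0.40 × 0.45 × 0.25 = 0.04500 m³/s
Q = Σ qᵢ = 2.429 m³/s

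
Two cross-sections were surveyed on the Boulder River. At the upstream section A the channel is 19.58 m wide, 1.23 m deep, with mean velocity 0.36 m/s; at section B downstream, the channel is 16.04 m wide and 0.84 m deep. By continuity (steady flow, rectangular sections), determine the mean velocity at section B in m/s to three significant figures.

0.643 m/s

Q = A₁V₁ = (19.58×1.23) × 0.36 = 8.670 m³/s
A₂ = 16.04 × 0.84 = 13.47 m²
V₂ = Q/A₂ = 8.670/13.47 = 0.6435 m/s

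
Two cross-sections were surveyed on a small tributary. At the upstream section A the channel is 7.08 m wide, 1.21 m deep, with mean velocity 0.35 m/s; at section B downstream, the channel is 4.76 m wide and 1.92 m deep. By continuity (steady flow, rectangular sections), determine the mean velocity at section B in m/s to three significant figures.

Q = A₁V₁ = (7.08×1.21) × 0.35 = 2.998 m³/s
A₂ = 4.76 × 1.92 = 9.139 m²
V₂ = Q/A₂ = 2.998/9.139 = 0.3281 m/s

0.328 m/s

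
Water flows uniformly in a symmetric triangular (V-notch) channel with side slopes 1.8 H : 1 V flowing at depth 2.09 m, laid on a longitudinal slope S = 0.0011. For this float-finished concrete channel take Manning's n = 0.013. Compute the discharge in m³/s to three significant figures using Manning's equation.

A = z·y² = 1.8×2.09² = 7.863 m²
P = 2y√(1+z²) = 2×2.09×√(1+1.8²) = 8.607 m
R = A/P = 7.863/8.607 = 0.9135 m
Q = (1/n)·A·R^(2/3)·S^(1/2) = (1/0.013) × 7.863 × 0.9135^(2/3) × 0.0011^(1/2) = 18.89 m³/s

18.9 m³/s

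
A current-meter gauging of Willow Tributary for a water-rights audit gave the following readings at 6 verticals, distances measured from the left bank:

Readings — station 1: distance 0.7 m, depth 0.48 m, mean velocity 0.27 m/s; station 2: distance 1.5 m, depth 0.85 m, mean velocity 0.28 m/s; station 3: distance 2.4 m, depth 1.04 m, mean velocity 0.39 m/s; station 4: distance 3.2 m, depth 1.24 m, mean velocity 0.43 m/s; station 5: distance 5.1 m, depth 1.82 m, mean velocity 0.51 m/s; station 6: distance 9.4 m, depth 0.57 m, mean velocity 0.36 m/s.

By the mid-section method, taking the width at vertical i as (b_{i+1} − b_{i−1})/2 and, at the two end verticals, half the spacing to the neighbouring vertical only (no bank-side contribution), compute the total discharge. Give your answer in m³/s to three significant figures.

4.64 m³/s

w_1 = (1.5 − 0.7)/2 = 0.4 m; q_1 = 0.27 × 0.48 × 0.4 = 0.05184 m³/s
w_2 = (2.4 − 0.7)/2 = 0.85 m; q_2 = 0.28 × 0.85 × 0.85 = 0.2023 m³/s
w_3 = (3.2 − 1.5)/2 = 0.85 m; q_3 = 0.39 × 1.04 × 0.85 = 0.3448 m³/s
w_4 = (5.1 − 2.4)/2 = 1.35 m; q_4 = 0.43 × 1.24 × 1.35 = 0.7198 m³/s
w_5 = (9.4 − 3.2)/2 = 3.1 m; q_5 = 0.51 × 1.82 × 3.1 = 2.877 m³/s
w_6 = (9.4 − 5.1)/2 = 2.15 m; q_6 = 0.36 × 0.57 × 2.15 = 0.4412 m³/s
Q = Σ qᵢ = 4.637 m³/s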